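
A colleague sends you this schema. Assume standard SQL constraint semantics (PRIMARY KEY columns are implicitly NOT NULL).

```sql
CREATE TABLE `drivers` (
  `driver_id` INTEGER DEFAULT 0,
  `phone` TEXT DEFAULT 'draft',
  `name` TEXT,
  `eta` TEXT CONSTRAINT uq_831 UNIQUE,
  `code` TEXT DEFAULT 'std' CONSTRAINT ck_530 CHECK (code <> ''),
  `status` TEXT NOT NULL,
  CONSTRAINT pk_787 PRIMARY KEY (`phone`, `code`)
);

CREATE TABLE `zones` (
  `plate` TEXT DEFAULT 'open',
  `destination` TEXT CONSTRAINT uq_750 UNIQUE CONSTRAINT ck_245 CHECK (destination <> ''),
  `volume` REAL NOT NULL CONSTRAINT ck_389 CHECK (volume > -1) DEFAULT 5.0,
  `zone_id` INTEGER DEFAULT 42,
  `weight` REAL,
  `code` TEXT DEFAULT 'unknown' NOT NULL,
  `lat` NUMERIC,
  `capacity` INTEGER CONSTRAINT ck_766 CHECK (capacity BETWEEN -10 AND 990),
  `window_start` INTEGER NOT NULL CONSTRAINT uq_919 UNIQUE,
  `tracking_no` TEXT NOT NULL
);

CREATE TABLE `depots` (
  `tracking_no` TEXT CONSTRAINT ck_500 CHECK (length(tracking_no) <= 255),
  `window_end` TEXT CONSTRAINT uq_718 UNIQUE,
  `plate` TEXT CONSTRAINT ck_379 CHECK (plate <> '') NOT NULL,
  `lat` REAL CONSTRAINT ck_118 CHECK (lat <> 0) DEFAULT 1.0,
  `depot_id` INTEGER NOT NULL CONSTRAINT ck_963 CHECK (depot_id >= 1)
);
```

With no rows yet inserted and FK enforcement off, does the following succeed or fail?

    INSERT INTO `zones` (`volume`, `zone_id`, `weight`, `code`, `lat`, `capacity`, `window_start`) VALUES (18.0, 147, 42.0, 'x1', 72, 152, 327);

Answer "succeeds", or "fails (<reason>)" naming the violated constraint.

tracking_no is omitted from the column list and has no DEFAULT, so it would receive NULL.
But tracking_no is declared NOT NULL.

fails (NOT NULL on tracking_no)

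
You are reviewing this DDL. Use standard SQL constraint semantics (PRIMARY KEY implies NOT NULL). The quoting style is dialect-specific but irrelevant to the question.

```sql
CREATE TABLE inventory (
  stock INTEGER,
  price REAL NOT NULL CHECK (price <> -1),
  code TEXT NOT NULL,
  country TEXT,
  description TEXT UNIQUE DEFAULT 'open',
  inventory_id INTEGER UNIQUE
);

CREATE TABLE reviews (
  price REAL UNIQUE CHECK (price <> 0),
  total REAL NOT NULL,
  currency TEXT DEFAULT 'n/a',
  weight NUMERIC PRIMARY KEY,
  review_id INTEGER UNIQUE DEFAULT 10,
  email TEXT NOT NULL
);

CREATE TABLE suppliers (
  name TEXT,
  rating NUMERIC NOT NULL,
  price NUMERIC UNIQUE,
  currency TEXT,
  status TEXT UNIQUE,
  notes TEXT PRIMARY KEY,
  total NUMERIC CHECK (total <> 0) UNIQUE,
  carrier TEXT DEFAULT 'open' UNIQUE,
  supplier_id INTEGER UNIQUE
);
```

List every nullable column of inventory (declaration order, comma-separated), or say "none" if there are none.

stock, country, description, inventory_id

- stock: no NOT NULL constraint applies → nullable.
- price: declared NOT NULL → not nullable.
- code: declared NOT NULL → not nullable.
- country: no NOT NULL constraint applies → nullable.
- description: UNIQUE does not imply NOT NULL → nullable.
- inventory_id: UNIQUE does not imply NOT NULL → nullable.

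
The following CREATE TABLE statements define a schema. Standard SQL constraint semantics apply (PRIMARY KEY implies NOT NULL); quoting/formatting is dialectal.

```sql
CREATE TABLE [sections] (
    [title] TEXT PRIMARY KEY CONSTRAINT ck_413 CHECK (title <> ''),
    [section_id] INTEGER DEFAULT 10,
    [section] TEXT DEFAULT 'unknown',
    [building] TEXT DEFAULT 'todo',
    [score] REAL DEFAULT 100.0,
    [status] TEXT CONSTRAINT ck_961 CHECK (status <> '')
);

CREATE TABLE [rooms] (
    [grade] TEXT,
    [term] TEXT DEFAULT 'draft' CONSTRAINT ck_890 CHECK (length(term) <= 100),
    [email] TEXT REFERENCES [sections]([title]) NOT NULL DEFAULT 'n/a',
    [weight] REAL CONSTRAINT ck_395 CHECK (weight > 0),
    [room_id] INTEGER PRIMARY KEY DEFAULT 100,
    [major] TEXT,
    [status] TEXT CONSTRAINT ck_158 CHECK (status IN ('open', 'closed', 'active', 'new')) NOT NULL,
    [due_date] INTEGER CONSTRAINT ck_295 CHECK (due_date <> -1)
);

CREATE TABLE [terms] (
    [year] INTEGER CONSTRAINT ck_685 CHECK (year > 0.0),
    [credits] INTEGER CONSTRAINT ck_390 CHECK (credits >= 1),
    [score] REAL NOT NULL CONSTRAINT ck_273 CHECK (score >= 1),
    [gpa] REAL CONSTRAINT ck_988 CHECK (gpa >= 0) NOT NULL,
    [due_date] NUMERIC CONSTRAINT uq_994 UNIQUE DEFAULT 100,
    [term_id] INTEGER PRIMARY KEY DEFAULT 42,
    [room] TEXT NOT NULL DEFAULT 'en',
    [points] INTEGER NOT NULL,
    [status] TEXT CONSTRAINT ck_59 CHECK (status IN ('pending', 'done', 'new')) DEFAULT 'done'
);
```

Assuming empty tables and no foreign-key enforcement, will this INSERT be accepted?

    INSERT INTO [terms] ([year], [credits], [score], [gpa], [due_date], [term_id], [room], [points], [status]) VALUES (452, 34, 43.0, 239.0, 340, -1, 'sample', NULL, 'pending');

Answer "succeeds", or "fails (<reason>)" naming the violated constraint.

points is explicitly set to NULL, but points is declared NOT NULL.

fails (NOT NULL on points)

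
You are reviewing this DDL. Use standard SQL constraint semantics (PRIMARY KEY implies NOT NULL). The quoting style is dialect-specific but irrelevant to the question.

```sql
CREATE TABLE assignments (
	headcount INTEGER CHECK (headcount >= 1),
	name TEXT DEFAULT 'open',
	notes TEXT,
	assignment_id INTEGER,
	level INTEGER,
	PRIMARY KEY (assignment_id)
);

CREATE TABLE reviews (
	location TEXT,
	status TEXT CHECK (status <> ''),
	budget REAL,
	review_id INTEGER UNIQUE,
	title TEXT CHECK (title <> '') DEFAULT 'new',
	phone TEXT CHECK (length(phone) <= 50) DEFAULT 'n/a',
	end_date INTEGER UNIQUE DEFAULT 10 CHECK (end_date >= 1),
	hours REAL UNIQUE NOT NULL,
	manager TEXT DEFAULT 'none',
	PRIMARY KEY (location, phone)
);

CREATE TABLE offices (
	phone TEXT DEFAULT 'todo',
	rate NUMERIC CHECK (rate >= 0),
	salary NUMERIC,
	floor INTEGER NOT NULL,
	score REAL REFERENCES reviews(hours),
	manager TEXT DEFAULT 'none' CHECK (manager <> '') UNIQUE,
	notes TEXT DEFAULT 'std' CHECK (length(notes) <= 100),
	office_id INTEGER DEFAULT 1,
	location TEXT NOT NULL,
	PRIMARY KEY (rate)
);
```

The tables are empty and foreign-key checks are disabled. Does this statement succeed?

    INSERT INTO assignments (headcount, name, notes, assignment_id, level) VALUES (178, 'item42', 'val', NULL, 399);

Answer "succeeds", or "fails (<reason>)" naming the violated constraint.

fails (NOT NULL on assignment_id)

assignment_id is explicitly set to NULL, but assignment_id is part of the PRIMARY KEY (implied NOT NULL).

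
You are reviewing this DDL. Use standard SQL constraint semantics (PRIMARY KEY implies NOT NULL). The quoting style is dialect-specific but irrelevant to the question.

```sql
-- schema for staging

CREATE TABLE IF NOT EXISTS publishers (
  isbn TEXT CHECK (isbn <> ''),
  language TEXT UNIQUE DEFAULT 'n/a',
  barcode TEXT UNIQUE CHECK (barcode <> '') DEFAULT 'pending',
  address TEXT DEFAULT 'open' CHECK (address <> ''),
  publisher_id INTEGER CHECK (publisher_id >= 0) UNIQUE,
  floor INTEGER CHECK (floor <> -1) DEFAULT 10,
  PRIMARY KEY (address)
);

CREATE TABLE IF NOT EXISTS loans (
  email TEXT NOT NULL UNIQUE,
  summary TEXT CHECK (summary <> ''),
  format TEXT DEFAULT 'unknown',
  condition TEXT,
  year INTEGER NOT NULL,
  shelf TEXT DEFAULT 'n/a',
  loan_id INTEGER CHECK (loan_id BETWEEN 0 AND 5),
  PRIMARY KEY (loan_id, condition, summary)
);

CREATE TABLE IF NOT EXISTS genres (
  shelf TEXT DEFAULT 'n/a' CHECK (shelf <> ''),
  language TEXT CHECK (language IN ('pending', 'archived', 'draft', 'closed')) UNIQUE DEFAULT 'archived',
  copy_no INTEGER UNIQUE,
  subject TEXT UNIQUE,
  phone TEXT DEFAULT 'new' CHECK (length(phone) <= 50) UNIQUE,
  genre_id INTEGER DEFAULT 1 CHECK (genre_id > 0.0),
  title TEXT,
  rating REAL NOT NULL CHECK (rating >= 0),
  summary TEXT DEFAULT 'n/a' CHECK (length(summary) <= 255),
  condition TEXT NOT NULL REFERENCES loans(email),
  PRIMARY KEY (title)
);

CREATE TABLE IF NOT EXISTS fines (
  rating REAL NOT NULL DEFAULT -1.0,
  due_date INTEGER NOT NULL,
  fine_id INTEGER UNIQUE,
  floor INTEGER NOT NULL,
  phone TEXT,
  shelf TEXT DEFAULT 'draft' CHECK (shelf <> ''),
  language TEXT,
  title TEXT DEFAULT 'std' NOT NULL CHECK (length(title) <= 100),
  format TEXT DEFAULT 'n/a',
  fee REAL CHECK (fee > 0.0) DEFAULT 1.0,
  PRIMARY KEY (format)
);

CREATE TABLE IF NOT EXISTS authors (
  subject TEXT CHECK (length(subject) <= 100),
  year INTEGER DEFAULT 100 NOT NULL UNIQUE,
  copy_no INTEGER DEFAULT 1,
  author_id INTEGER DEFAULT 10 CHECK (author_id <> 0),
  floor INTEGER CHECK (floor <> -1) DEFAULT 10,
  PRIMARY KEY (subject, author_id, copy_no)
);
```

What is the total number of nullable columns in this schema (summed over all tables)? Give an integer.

20

publishers: 5 nullable (isbn, language, barcode, publisher_id, floor — PK (address) and explicit NOT NULL columns excluded).
loans: 2 nullable (format, shelf — PK (loan_id, condition, summary) and explicit NOT NULL columns excluded).
genres: 7 nullable (shelf, language, copy_no, subject, phone, genre_id, summary — PK (title) and explicit NOT NULL columns excluded).
fines: 5 nullable (fine_id, phone, shelf, language, fee — PK (format) and explicit NOT NULL columns excluded).
authors: 1 nullable (floor — PK (subject, author_id, copy_no) and explicit NOT NULL columns excluded).
Total: 5 + 2 + 7 + 5 + 1 = 20.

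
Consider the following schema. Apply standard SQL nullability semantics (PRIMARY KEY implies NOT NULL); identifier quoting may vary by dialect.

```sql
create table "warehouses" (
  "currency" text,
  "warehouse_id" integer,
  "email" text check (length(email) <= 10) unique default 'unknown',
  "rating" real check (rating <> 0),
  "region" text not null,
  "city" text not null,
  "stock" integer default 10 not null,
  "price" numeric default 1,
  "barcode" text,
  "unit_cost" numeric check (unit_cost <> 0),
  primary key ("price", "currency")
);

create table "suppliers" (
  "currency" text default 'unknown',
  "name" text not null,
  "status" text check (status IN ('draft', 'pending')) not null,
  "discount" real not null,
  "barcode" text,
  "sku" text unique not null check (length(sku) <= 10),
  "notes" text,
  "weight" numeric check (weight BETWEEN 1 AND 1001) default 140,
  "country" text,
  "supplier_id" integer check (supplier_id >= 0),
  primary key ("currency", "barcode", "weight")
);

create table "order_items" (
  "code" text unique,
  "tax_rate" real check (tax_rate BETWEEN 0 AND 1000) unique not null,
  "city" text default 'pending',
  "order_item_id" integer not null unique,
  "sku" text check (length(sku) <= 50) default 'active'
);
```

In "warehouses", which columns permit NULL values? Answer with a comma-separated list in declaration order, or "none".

- currency: part of the PRIMARY KEY, which implies NOT NULL → not nullable.
- warehouse_id: no NOT NULL constraint applies → nullable.
- email: CHECK does not forbid NULL (a CHECK constraint passes when its expression is NULL) → nullable.
- rating: CHECK does not forbid NULL (a CHECK constraint passes when its expression is NULL) → nullable.
- region: declared NOT NULL → not nullable.
- city: declared NOT NULL → not nullable.
- stock: declared NOT NULL → not nullable.
- price: part of the PRIMARY KEY, which implies NOT NULL → not nullable.
- barcode: no NOT NULL constraint applies → nullable.
- unit_cost: CHECK does not forbid NULL (a CHECK constraint passes when its expression is NULL) → nullable.

warehouse_id, email, rating, barcode, unit_cost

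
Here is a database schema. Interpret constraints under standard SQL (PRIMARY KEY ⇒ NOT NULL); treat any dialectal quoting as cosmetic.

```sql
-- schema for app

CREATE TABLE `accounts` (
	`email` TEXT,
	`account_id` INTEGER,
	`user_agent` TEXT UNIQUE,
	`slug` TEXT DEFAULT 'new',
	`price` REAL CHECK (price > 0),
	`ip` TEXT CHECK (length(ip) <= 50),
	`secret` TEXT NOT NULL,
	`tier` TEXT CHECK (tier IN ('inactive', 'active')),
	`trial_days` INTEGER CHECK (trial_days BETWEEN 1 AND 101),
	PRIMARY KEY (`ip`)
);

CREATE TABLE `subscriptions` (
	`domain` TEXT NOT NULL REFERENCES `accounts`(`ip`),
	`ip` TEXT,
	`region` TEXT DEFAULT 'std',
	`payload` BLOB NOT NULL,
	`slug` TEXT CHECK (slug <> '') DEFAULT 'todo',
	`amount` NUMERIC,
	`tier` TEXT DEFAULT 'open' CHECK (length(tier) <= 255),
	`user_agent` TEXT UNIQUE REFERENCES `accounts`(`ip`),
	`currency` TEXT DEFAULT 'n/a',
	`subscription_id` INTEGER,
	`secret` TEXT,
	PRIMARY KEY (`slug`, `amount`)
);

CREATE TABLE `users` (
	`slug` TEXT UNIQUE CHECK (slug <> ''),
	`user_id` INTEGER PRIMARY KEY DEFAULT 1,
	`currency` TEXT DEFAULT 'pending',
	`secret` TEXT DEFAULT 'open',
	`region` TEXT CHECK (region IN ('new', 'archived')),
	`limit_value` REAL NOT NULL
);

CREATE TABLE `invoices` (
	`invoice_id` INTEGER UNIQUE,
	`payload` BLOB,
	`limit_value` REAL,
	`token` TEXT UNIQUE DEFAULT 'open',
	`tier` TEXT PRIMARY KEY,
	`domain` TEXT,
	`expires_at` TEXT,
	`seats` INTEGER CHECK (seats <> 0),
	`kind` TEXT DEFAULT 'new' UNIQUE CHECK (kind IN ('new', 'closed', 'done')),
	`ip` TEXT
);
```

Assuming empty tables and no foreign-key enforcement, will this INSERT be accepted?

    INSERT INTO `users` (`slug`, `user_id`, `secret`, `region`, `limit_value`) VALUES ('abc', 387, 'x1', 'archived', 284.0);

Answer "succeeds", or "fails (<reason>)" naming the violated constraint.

succeeds

NOT NULL columns: limit_value is supplied; user_id is supplied.
CHECK constraints: 'abc' satisfies (slug <> ''); 'archived' satisfies (region IN ('new', 'archived')).
No constraint is violated.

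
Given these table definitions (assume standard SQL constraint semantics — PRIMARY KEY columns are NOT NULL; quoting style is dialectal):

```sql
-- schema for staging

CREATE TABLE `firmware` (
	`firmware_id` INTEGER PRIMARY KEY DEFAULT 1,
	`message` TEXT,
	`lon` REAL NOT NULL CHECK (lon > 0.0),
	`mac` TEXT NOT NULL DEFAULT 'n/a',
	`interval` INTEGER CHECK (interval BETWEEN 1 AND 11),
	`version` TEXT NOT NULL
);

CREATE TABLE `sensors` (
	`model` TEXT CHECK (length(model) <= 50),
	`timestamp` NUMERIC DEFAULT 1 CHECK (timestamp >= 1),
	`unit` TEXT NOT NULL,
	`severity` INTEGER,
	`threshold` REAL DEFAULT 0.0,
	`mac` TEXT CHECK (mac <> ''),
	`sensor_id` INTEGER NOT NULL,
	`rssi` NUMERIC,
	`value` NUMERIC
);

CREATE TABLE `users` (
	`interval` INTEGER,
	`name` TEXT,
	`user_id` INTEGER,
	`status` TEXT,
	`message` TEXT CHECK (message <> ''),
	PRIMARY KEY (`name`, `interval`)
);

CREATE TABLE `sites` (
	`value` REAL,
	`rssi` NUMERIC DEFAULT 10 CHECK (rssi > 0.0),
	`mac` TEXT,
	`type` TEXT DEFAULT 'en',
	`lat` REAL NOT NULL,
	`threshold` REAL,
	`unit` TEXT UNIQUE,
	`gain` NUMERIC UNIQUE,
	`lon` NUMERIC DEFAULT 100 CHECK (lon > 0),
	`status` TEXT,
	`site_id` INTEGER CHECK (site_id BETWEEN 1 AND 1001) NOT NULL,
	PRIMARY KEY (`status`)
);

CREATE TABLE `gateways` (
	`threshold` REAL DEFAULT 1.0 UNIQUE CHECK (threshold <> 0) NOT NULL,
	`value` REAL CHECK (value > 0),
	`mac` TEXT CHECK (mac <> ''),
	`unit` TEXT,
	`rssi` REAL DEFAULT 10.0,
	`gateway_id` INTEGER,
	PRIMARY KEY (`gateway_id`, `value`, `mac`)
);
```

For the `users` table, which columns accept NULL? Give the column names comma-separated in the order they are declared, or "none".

- interval: part of the PRIMARY KEY, which implies NOT NULL → not nullable.
- name: part of the PRIMARY KEY, which implies NOT NULL → not nullable.
- user_id: no NOT NULL constraint applies → nullable.
- status: no NOT NULL constraint applies → nullable.
- message: CHECK does not forbid NULL (a CHECK constraint passes when its expression is NULL) → nullable.

user_id, status, message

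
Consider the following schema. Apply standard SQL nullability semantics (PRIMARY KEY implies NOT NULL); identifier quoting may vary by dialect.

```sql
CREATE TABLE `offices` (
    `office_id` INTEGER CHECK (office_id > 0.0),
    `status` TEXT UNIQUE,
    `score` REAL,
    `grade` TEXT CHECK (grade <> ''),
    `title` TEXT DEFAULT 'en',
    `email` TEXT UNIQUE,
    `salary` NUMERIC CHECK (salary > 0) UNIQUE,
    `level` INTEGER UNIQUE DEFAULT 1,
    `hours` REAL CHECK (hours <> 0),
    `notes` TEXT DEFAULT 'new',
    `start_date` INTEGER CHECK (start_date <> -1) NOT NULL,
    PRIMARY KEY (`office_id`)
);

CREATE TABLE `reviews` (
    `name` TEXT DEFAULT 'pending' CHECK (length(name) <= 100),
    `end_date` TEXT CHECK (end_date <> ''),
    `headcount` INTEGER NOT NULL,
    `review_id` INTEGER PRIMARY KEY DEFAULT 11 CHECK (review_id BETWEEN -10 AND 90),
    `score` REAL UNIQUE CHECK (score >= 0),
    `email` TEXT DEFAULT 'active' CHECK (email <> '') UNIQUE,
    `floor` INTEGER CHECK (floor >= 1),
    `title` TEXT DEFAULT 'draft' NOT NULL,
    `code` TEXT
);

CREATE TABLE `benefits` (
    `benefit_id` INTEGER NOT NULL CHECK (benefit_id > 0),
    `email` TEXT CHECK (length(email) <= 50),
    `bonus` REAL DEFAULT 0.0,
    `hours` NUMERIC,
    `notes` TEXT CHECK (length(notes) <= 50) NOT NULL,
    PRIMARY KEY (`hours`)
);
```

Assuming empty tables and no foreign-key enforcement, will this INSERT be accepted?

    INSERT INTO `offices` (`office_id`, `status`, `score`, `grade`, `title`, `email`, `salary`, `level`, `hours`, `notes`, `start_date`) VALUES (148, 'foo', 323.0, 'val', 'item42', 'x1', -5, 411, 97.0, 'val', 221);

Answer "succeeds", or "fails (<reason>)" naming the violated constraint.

fails (CHECK on salary)

The value -5 for salary violates CHECK (salary > 0).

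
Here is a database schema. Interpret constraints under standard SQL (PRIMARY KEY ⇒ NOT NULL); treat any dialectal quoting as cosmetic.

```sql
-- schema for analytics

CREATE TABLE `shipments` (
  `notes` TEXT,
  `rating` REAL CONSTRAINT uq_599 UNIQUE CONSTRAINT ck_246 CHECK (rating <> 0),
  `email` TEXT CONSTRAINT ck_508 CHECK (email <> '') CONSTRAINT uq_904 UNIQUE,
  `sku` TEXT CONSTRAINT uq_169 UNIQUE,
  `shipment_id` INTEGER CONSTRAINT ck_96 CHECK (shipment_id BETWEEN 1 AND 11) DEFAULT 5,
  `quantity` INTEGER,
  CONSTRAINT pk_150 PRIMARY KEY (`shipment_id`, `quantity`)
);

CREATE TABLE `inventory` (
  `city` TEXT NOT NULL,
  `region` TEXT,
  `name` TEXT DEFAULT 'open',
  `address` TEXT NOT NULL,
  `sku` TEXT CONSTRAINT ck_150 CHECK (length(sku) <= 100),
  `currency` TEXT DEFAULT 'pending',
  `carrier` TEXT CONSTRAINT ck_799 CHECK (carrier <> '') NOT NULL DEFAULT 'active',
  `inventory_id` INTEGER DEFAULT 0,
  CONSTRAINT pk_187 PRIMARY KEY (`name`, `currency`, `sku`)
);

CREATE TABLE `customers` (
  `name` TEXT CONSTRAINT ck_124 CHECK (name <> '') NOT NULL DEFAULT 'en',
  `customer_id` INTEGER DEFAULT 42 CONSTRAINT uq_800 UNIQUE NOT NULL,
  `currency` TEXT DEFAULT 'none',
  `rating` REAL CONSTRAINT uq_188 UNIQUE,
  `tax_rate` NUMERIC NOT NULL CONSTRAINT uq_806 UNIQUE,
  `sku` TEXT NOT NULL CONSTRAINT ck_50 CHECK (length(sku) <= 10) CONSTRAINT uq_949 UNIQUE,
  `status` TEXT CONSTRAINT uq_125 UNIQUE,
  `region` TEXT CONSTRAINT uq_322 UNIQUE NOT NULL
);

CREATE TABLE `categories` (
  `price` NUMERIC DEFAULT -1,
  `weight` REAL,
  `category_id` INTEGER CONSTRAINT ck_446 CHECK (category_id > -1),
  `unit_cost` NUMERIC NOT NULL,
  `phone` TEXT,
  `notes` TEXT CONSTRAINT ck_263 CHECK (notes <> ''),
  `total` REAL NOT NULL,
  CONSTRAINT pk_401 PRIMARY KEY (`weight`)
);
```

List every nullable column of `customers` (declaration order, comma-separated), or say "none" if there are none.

- name: declared NOT NULL → not nullable.
- customer_id: declared NOT NULL → not nullable.
- currency: DEFAULT only fills an omitted column; an explicit NULL is still allowed → nullable.
- rating: UNIQUE does not imply NOT NULL → nullable.
- tax_rate: declared NOT NULL → not nullable.
- sku: declared NOT NULL → not nullable.
- status: UNIQUE does not imply NOT NULL → nullable.
- region: declared NOT NULL → not nullable.

currency, rating, status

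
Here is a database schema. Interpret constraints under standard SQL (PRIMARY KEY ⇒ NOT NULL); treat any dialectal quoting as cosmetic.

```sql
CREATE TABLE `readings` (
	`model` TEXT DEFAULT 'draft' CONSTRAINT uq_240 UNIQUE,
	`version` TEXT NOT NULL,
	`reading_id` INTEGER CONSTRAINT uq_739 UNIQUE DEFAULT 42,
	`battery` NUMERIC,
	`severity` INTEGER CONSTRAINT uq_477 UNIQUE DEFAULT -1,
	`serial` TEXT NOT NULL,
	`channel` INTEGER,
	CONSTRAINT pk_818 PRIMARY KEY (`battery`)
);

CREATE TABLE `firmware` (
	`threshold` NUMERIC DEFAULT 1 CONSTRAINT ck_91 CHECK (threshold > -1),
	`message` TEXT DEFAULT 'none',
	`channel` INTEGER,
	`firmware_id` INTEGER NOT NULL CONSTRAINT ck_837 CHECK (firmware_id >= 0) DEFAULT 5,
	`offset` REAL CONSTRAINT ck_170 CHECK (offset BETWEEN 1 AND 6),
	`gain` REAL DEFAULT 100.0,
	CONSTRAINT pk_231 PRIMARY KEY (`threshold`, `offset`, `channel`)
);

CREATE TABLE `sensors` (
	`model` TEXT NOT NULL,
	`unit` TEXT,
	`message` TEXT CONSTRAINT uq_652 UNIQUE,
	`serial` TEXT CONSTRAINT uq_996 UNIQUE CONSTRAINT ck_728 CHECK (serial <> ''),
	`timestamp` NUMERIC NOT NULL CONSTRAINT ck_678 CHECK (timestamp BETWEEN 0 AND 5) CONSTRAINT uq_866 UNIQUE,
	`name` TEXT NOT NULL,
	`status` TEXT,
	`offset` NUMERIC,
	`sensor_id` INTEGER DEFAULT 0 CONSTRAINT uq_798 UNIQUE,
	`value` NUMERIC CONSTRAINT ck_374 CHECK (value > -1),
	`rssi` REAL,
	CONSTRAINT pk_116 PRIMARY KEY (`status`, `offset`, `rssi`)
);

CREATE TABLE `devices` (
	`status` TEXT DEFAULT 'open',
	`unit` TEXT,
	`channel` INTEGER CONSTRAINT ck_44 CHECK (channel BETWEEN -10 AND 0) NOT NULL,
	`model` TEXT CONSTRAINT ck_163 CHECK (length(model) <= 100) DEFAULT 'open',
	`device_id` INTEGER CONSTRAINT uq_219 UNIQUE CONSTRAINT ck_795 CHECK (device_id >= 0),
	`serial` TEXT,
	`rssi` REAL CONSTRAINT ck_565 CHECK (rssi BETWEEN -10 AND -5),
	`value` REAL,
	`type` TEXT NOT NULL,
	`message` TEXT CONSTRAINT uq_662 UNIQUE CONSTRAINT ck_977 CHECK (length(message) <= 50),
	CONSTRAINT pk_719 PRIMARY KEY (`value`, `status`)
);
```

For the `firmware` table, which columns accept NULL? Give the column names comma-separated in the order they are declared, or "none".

message, gain

- threshold: part of the PRIMARY KEY, which implies NOT NULL → not nullable.
- message: DEFAULT only fills an omitted column; an explicit NULL is still allowed → nullable.
- channel: part of the PRIMARY KEY, which implies NOT NULL → not nullable.
- firmware_id: declared NOT NULL → not nullable.
- offset: part of the PRIMARY KEY, which implies NOT NULL → not nullable.
- gain: DEFAULT only fills an omitted column; an explicit NULL is still allowed → nullable.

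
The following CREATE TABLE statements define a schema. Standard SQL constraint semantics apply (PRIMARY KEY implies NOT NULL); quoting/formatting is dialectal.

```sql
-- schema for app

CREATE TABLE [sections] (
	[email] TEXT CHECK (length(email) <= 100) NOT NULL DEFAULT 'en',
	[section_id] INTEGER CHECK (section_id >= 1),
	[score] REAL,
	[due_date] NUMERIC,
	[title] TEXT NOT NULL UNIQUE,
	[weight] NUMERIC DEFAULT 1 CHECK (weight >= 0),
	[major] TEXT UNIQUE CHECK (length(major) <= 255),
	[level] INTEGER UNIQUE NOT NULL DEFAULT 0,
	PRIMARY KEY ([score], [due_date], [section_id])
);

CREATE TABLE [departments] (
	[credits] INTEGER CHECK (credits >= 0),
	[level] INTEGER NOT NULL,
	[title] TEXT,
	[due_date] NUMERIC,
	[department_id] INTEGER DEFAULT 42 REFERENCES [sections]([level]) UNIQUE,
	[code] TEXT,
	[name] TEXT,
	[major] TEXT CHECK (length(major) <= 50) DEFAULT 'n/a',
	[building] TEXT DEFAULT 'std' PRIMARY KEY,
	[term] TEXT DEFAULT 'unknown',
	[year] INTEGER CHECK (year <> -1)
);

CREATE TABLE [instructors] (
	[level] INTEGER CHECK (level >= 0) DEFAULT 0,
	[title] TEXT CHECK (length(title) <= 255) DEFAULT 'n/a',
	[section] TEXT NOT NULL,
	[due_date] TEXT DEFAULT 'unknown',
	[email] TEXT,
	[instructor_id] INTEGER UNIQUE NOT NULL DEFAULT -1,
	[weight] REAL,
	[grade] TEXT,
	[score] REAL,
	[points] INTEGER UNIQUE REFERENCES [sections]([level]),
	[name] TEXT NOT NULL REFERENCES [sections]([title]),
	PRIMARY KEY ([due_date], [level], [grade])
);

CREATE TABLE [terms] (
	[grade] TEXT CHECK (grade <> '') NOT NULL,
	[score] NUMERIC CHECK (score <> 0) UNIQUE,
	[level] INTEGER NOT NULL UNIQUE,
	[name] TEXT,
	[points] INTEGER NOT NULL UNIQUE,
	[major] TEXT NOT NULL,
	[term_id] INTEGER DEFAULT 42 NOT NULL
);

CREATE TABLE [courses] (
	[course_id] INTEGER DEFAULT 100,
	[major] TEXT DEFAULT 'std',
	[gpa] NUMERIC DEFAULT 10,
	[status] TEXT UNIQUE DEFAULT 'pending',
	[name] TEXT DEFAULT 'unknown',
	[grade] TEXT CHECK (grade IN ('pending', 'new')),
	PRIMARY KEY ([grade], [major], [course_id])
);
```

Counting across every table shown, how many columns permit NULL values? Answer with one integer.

21

sections: 2 nullable (weight, major — PK (score, due_date, section_id) and explicit NOT NULL columns excluded).
departments: 9 nullable (credits, title, due_date, department_id, code, name, major, term, year — PK (building) and explicit NOT NULL columns excluded).
instructors: 5 nullable (title, email, weight, score, points — PK (due_date, level, grade) and explicit NOT NULL columns excluded).
terms: 2 nullable (score, name — PK none and explicit NOT NULL columns excluded).
courses: 3 nullable (gpa, status, name — PK (grade, major, course_id) and explicit NOT NULL columns excluded).
Total: 2 + 9 + 5 + 2 + 3 = 21.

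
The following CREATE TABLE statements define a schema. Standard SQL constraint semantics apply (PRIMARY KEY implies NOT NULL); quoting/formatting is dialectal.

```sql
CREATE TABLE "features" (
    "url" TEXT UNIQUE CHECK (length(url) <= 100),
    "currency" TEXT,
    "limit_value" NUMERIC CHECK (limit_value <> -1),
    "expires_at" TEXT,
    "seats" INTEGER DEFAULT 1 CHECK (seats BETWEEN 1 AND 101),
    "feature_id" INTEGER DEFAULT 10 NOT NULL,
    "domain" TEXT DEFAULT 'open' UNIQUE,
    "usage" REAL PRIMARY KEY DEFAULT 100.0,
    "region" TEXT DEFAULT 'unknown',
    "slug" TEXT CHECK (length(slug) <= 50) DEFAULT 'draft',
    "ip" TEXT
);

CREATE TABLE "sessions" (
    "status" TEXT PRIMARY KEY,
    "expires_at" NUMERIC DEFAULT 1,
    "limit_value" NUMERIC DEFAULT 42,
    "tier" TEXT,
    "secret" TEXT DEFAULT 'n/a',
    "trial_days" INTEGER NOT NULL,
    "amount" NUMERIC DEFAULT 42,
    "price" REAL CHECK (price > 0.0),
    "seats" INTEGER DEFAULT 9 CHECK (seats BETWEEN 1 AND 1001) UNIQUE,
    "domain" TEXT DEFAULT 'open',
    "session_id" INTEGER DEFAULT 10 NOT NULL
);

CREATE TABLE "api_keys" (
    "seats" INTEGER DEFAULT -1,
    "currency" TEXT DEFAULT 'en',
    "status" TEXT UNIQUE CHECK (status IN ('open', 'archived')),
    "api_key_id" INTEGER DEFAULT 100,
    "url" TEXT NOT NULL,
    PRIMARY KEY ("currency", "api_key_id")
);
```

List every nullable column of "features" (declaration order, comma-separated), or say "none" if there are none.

- url: CHECK does not forbid NULL (a CHECK constraint passes when its expression is NULL) → nullable.
- currency: no NOT NULL constraint applies → nullable.
- limit_value: CHECK does not forbid NULL (a CHECK constraint passes when its expression is NULL) → nullable.
- expires_at: no NOT NULL constraint applies → nullable.
- seats: CHECK does not forbid NULL (a CHECK constraint passes when its expression is NULL) → nullable.
- feature_id: declared NOT NULL → not nullable.
- domain: UNIQUE does not imply NOT NULL → nullable.
- usage: part of the PRIMARY KEY, which implies NOT NULL → not nullable.
- region: DEFAULT only fills an omitted column; an explicit NULL is still allowed → nullable.
- slug: CHECK does not forbid NULL (a CHECK constraint passes when its expression is NULL) → nullable.
- ip: no NOT NULL constraint applies → nullable.

url, currency, limit_value, expires_at, seats, domain, region, slug, ip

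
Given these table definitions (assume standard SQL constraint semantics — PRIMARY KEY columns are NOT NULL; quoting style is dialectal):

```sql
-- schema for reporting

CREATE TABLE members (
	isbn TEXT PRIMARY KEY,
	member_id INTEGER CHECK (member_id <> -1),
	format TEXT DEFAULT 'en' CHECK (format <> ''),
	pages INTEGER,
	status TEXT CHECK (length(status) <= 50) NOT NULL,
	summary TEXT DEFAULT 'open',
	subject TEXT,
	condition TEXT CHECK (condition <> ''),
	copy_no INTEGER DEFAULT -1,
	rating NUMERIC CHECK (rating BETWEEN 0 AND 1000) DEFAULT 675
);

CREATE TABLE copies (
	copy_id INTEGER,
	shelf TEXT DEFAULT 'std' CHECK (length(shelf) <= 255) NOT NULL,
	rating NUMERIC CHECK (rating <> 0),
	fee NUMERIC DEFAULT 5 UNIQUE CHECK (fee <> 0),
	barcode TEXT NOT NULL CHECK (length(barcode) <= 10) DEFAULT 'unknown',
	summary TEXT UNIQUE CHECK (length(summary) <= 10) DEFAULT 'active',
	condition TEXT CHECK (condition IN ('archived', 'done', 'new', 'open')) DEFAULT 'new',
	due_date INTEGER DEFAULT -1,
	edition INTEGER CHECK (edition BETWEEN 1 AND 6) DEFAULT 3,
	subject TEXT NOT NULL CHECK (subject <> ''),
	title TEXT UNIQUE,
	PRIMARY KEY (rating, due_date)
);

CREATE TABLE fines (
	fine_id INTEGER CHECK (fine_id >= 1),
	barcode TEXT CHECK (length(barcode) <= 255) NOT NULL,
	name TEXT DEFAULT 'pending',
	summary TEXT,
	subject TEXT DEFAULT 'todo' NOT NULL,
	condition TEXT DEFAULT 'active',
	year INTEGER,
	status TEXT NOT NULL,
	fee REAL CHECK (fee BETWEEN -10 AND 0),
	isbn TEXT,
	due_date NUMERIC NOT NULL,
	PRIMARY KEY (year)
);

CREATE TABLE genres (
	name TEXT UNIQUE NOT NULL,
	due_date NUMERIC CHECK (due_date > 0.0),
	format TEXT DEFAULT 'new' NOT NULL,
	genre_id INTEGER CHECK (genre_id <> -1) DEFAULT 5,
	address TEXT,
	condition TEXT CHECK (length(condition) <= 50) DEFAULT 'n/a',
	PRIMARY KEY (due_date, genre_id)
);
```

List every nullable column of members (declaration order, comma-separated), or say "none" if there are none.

- isbn: part of the PRIMARY KEY, which implies NOT NULL → not nullable.
- member_id: CHECK does not forbid NULL (a CHECK constraint passes when its expression is NULL) → nullable.
- format: CHECK does not forbid NULL (a CHECK constraint passes when its expression is NULL) → nullable.
- pages: no NOT NULL constraint applies → nullable.
- status: declared NOT NULL → not nullable.
- summary: DEFAULT only fills an omitted column; an explicit NULL is still allowed → nullable.
- subject: no NOT NULL constraint applies → nullable.
- condition: CHECK does not forbid NULL (a CHECK constraint passes when its expression is NULL) → nullable.
- copy_no: DEFAULT only fills an omitted column; an explicit NULL is still allowed → nullable.
- rating: CHECK does not forbid NULL (a CHECK constraint passes when its expression is NULL) → nullable.

member_id, format, pages, summary, subject, condition, copy_no, rating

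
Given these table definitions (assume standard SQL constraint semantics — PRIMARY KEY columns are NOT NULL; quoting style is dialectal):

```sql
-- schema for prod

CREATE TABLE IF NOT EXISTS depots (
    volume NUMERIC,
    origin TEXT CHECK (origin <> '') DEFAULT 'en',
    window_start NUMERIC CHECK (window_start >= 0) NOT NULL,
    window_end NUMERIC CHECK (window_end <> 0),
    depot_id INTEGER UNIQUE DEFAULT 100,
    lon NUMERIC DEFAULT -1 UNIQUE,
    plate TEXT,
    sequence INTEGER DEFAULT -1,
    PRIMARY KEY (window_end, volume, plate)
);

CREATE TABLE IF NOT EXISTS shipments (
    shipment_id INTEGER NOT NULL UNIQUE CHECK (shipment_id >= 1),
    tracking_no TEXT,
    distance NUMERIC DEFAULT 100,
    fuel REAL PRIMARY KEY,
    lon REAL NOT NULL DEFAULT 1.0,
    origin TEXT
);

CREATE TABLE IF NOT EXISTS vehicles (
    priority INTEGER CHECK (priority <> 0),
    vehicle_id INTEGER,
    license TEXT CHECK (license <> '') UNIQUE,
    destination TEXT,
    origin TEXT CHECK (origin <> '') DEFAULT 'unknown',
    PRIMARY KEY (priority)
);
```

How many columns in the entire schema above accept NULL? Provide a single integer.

depots: 4 nullable (origin, depot_id, lon, sequence — PK (window_end, volume, plate) and explicit NOT NULL columns excluded).
shipments: 3 nullable (tracking_no, distance, origin — PK (fuel) and explicit NOT NULL columns excluded).
vehicles: 4 nullable (vehicle_id, license, destination, origin — PK (priority) and explicit NOT NULL columns excluded).
Total: 4 + 3 + 4 = 11.

11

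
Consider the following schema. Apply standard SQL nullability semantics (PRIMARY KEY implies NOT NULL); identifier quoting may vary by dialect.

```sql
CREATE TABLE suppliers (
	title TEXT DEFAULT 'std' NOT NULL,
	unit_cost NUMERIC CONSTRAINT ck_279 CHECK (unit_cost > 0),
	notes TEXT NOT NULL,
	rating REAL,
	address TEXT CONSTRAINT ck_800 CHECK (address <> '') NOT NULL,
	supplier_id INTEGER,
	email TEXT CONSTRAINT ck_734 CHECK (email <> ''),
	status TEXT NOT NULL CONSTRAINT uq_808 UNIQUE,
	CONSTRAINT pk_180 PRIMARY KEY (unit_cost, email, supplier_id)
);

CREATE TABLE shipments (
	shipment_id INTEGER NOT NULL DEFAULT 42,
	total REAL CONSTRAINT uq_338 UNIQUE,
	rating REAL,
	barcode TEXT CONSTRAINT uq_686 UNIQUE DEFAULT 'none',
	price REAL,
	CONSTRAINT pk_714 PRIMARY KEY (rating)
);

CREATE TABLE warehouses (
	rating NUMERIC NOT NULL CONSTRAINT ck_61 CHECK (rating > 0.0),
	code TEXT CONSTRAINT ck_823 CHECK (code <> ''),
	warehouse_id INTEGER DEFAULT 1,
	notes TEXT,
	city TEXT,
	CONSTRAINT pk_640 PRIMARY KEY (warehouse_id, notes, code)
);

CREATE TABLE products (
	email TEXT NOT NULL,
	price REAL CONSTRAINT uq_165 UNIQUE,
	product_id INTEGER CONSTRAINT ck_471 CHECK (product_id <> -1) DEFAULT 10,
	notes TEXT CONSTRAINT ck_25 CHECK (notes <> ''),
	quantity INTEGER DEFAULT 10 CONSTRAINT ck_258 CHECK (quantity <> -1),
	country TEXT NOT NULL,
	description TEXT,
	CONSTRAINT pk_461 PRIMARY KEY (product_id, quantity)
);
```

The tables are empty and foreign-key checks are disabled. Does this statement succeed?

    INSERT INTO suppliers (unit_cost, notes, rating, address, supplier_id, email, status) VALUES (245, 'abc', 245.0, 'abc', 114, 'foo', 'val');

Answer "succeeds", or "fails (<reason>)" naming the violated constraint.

NOT NULL columns: address is supplied; email is supplied; notes is supplied; status is supplied; supplier_id is supplied; title defaults to 'std'; unit_cost is supplied.
CHECK constraints: 245 satisfies (unit_cost > 0); 'abc' satisfies (address <> ''); 'foo' satisfies (email <> '').
No constraint is violated.

succeeds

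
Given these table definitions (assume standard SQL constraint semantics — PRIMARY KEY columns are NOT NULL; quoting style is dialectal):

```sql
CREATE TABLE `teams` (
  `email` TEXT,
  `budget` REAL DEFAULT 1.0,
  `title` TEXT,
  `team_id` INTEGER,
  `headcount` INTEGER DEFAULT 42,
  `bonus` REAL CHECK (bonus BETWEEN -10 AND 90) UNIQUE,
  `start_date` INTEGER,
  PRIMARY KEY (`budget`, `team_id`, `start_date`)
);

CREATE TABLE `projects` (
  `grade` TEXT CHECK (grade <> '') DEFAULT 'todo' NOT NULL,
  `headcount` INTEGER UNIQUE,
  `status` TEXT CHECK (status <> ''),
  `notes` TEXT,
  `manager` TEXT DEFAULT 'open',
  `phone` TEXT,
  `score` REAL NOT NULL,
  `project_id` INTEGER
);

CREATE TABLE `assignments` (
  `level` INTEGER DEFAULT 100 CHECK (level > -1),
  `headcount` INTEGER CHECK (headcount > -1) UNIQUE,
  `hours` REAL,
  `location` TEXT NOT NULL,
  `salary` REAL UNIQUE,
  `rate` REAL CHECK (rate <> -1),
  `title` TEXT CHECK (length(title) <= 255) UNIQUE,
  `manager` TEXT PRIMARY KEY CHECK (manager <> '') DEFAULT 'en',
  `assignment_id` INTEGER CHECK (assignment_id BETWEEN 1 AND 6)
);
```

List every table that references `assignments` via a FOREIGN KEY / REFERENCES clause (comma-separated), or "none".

No REFERENCES clause anywhere in the schema names assignments.

none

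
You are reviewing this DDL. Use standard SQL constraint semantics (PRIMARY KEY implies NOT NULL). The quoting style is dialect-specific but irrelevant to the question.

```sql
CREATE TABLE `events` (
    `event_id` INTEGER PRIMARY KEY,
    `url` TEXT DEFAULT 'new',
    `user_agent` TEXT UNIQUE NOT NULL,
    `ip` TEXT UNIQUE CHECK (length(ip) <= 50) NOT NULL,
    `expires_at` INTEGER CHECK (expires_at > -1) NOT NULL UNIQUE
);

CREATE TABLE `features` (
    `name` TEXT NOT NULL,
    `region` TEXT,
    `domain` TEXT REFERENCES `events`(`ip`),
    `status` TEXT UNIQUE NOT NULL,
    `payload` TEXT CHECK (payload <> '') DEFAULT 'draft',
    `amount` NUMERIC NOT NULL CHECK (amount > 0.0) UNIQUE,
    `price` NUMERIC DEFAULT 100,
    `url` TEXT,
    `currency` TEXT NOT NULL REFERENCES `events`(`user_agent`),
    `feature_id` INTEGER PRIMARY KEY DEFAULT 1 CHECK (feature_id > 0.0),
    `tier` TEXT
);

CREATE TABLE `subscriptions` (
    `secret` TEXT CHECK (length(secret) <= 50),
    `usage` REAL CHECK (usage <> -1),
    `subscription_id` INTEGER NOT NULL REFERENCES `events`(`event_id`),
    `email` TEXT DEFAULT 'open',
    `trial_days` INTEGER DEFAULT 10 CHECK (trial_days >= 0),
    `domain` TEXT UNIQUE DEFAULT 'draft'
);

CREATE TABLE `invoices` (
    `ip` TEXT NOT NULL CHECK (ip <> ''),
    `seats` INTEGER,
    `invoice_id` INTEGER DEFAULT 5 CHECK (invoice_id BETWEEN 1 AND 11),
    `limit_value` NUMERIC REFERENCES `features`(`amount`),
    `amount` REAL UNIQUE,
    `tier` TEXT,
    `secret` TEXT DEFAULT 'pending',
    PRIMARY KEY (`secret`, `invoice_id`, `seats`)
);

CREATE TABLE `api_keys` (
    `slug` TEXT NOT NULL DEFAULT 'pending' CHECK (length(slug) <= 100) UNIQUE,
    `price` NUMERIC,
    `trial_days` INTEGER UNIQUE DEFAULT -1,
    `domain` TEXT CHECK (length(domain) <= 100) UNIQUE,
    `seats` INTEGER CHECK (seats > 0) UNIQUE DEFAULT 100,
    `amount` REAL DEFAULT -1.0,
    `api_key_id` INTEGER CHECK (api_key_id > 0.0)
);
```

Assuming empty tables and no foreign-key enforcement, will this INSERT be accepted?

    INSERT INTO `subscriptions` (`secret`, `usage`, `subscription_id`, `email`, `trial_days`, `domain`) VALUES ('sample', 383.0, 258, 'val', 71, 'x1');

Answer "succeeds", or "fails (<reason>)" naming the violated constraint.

NOT NULL columns: subscription_id is supplied.
CHECK constraints: 'sample' satisfies (length(secret) <= 50); 383.0 satisfies (usage <> -1); 71 satisfies (trial_days >= 0).
No constraint is violated.

succeeds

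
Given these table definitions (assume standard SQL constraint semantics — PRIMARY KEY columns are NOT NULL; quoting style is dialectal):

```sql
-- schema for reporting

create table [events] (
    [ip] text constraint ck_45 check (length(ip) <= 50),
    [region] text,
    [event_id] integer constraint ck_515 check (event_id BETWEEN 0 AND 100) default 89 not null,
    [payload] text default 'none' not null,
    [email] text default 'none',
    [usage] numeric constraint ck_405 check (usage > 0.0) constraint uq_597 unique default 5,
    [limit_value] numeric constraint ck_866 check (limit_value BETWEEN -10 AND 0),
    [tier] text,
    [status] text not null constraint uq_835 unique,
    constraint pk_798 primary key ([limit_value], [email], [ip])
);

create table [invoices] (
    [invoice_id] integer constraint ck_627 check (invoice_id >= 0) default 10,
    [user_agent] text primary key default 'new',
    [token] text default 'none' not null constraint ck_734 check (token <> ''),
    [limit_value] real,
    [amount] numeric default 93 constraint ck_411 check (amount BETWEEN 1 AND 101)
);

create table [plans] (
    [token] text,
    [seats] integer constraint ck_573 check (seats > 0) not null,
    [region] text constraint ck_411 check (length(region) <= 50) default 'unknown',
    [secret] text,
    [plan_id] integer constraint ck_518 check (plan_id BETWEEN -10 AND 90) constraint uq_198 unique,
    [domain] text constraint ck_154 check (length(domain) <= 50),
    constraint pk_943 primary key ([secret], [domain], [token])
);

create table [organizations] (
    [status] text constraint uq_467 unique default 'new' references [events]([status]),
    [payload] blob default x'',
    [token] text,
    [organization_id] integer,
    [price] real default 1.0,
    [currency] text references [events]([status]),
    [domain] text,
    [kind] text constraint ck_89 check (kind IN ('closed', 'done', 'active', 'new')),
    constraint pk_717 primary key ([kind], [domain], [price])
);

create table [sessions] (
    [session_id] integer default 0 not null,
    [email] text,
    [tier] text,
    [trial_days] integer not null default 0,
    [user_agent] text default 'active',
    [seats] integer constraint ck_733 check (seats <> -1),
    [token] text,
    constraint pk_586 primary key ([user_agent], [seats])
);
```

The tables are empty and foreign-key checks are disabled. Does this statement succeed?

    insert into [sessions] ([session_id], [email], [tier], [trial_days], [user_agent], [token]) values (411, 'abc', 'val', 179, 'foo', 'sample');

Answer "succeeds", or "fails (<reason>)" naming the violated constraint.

fails (NOT NULL on seats)

seats is omitted from the column list and has no DEFAULT, so it would receive NULL.
But seats is part of the PRIMARY KEY (implied NOT NULL).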